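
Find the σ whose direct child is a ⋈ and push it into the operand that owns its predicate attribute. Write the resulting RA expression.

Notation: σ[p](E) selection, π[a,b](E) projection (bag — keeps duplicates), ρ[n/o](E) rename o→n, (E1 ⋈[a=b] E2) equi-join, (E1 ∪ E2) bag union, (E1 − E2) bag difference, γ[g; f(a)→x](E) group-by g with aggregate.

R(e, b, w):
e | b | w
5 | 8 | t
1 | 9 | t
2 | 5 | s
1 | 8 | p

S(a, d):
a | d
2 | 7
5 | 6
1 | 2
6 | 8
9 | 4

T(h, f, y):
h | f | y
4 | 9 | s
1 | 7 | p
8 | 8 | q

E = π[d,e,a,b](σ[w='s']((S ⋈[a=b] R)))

σ filters on w, owned by the right side.
E' = π[d,e,a,b]((S ⋈[a=b] σ[w='s'](R)))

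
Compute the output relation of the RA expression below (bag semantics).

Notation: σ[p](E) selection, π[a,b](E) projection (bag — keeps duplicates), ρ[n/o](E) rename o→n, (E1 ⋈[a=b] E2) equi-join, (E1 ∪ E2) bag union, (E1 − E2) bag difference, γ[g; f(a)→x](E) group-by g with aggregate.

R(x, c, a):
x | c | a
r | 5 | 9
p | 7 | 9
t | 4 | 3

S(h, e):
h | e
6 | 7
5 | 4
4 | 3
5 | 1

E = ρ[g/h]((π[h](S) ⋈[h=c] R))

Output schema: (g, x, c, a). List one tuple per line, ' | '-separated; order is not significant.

Row counts bottom-up:
  S → 4
  π[h](S) → 4
  R → 3
  (π[h](S) ⋈[h=c] R) → 3
  ρ[g/h]((π[h](S) ⋈[h=c] R)) → 3

== RESULT ==
g | x | c | a
4 | t | 4 | 3
5 | r | 5 | 9
5 | r | 5 | 9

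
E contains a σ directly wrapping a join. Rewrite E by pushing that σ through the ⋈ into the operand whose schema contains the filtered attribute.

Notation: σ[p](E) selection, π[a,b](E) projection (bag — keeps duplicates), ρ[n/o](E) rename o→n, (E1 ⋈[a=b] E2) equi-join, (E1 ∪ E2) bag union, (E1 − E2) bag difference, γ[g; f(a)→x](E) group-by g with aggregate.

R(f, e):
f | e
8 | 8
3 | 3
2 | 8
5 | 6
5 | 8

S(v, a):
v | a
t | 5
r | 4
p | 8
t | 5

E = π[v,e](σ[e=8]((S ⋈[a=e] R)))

σ filters on e, owned by the right side.
E' = π[v,e]((S ⋈[a=e] σ[e=8](R)))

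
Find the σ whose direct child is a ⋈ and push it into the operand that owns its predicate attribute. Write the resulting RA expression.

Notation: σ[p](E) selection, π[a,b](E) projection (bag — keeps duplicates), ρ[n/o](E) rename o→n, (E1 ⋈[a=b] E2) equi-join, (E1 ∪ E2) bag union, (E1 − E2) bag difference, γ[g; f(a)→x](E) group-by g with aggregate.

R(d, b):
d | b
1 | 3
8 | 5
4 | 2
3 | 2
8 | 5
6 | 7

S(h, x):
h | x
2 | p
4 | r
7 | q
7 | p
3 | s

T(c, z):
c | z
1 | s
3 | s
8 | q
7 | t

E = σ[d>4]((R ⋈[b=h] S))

σ filters on d, owned by the left side.
E' = (σ[d>4](R) ⋈[b=h] S)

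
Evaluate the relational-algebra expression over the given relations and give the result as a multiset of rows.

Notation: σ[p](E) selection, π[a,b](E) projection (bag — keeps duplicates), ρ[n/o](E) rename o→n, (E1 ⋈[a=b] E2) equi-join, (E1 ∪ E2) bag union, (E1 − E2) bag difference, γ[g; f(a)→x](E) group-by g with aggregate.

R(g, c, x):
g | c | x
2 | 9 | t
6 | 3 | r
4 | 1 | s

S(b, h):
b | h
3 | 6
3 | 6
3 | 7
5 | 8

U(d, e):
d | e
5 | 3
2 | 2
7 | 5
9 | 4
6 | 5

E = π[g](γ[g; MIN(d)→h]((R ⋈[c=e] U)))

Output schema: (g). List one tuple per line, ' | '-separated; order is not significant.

Stepwise |·|:
  R → 3
  U → 5
  (R ⋈[c=e] U) → 1
  γ[g; MIN(d)→h]((R ⋈[c=e] U)) → 1
  π[g](γ[g; MIN(d)→h]((R ⋈[c=e] U))) → 1

== RESULT ==
g
6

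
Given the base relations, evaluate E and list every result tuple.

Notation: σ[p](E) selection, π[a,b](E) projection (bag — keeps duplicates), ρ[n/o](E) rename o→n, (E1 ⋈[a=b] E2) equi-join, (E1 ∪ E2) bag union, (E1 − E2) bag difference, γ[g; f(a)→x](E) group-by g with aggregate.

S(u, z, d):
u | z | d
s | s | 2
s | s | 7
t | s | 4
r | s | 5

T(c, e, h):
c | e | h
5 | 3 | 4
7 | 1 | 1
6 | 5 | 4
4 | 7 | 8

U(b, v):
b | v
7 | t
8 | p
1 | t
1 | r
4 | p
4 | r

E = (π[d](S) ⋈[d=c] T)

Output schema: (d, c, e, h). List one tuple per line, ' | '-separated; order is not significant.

Stepwise |·|:
  S → 4
  π[d](S) → 4
  T → 4
  (π[d](S) ⋈[d=c] T) → 3

== RESULT ==
d | c | e | h
4 | 4 | 7 | 8
5 | 5 | 3 | 4
7 | 7 | 1 | 1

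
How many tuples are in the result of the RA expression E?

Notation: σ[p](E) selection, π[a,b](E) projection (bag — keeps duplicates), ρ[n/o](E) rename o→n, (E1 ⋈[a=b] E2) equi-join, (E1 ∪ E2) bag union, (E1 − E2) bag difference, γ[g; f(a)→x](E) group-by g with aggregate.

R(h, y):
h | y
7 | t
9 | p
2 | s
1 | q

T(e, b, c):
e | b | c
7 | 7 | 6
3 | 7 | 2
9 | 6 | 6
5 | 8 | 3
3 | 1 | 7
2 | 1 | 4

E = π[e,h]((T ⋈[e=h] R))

Row counts bottom-up:
  T → 6
  R → 4
  (T ⋈[e=h] R) → 3
  π[e,h]((T ⋈[e=h] R)) → 3

|E| = 3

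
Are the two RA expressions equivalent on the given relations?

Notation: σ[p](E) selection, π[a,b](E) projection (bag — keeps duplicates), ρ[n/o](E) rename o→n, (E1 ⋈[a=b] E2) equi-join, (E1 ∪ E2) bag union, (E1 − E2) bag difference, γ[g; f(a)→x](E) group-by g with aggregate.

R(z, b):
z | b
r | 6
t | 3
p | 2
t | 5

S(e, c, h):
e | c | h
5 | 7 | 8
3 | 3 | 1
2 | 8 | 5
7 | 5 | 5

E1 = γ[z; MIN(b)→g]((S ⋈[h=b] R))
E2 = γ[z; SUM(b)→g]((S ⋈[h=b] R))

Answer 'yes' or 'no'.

E1 row counts bottom-up:
  S → 4
  R → 4
  (S ⋈[h=b] R) → 2
  γ[z; MIN(b)→g]((S ⋈[h=b] R)) → 1
E2 row counts bottom-up:
  S → 4
  R → 4
  (S ⋈[h=b] R) → 2
  γ[z; SUM(b)→g]((S ⋈[h=b] R)) → 1

E1 result:
z | g
t | 5
E2 result:
z | g
t | 10
Witness: ('t', 10) appears 0× in E1 but 1× in E2.

no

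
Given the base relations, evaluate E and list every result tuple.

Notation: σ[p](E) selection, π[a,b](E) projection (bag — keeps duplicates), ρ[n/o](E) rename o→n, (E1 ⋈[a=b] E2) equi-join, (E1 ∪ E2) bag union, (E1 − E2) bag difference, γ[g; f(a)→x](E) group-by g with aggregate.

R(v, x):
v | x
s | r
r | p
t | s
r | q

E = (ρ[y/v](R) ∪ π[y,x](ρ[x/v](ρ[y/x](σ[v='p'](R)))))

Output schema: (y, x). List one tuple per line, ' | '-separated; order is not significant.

Row counts bottom-up:
  R → 4
  ρ[y/v](R) → 4
  R → 4
  σ[v='p'](R) → 0
  ρ[y/x](σ[v='p'](R)) → 0
  ρ[x/v](ρ[y/x](σ[v='p'](R))) → 0
  π[y,x](ρ[x/v](ρ[y/x](σ[v='p'](R)))) → 0
  (ρ[y/v](R) ∪ π[y,x](ρ[x/v](ρ[y/x](σ[v='p'](R))))) → 4

== RESULT ==
y | x
r | p
r | q
s | r
t | s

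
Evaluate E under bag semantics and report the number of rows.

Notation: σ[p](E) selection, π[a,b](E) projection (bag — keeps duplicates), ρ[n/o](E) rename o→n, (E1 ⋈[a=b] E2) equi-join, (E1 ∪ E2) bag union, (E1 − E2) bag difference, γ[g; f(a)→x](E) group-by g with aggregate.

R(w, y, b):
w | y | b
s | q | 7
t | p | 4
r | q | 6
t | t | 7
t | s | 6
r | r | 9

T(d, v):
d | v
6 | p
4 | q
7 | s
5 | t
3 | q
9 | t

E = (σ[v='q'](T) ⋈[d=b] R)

Subexpression sizes:
  T → 6
  σ[v='q'](T) → 2
  R → 6
  (σ[v='q'](T) ⋈[d=b] R) → 1

|E| = 1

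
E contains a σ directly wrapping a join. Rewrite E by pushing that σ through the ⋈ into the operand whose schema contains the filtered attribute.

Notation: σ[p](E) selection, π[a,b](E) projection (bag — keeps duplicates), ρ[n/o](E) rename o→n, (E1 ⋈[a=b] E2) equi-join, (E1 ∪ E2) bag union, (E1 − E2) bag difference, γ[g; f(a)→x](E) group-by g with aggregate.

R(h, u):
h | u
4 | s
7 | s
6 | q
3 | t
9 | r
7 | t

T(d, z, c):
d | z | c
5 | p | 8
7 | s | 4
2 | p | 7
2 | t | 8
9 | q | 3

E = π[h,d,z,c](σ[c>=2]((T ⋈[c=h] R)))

σ filters on c, owned by the left side.
E' = π[h,d,z,c]((σ[c>=2](T) ⋈[c=h] R))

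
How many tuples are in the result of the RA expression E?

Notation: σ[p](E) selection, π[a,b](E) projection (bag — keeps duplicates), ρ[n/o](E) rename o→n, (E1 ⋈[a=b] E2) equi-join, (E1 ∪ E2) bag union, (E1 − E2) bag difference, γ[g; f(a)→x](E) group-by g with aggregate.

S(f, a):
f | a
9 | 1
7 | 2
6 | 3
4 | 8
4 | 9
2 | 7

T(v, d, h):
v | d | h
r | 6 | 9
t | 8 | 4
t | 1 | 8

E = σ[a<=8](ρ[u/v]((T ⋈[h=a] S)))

Subexpression sizes:
  T → 3
  S → 6
  (T ⋈[h=a] S) → 2
  ρ[u/v]((T ⋈[h=a] S)) → 2
  σ[a<=8](ρ[u/v]((T ⋈[h=a] S))) → 1

|E| = 1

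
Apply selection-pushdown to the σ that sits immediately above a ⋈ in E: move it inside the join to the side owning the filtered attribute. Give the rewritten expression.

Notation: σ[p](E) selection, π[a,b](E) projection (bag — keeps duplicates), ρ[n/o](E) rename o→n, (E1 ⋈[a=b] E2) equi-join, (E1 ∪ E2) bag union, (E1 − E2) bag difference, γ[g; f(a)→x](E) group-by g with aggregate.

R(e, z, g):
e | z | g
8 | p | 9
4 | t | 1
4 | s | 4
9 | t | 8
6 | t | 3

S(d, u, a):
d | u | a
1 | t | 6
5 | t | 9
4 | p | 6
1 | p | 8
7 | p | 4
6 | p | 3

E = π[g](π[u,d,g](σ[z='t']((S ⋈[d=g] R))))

σ filters on z, owned by the right side.
E' = π[g](π[u,d,g]((S ⋈[d=g] σ[z='t'](R))))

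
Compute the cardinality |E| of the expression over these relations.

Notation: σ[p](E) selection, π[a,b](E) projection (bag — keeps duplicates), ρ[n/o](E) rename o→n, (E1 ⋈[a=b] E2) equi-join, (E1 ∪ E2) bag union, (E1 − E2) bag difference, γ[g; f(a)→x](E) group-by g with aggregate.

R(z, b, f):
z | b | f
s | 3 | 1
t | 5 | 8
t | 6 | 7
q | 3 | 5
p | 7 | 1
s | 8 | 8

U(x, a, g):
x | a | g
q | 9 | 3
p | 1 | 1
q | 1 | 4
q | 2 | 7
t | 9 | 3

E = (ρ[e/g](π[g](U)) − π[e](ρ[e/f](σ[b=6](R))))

Subexpression sizes:
  U → 5
  π[g](U) → 5
  ρ[e/g](π[g](U)) → 5
  R → 6
  σ[b=6](R) → 1
  ρ[e/f](σ[b=6](R)) → 1
  π[e](ρ[e/f](σ[b=6](R))) → 1
  (ρ[e/g](π[g](U)) − π[e](ρ[e/f](σ[b=6](R)))) → 4

|E| = 4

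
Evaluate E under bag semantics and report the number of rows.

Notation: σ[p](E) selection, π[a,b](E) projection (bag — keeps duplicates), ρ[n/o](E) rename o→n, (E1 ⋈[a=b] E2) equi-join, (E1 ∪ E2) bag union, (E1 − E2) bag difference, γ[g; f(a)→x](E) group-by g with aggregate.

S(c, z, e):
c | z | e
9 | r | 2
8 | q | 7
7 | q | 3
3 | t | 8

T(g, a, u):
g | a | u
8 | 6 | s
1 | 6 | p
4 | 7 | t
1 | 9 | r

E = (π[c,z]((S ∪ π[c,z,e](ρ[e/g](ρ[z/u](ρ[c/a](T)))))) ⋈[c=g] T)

Per-node cardinality:
  S → 4
  T → 4
  ρ[c/a](T) → 4
  ρ[z/u](ρ[c/a](T)) → 4
  ρ[e/g](ρ[z/u](ρ[c/a](T))) → 4
  π[c,z,e](ρ[e/g](ρ[z/u](ρ[c/a](T)))) → 4
  (S ∪ π[c,z,e](ρ[e/g](ρ[z/u](ρ[c/a](T))))) → 8
  π[c,z]((S ∪ π[c,z,e](ρ[e/g](ρ[z/u](ρ[c/a](T)))))) → 8
  T → 4
  (π[c,z]((S ∪ π[c,z,e](ρ[e/g](ρ[z/u](ρ[c/a](T)))))) ⋈[c=g] T) → 1

|E| = 1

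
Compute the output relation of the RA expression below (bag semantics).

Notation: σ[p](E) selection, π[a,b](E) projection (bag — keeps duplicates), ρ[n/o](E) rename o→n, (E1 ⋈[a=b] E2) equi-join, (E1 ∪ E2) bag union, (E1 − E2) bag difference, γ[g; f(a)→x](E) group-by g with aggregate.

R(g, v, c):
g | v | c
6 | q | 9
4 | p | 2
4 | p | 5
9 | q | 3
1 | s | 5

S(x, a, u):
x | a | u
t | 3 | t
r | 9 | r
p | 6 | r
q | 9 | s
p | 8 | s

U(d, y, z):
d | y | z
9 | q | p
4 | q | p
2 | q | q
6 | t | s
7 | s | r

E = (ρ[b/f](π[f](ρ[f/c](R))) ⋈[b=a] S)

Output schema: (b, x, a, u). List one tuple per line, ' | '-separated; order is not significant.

Per-node cardinality:
  R → 5
  ρ[f/c](R) → 5
  π[f](ρ[f/c](R)) → 5
  ρ[b/f](π[f](ρ[f/c](R))) → 5
  S → 5
  (ρ[b/f](π[f](ρ[f/c](R))) ⋈[b=a] S) → 3

== RESULT ==
b | x | a | u
3 | t | 3 | t
9 | q | 9 | s
9 | r | 9 | r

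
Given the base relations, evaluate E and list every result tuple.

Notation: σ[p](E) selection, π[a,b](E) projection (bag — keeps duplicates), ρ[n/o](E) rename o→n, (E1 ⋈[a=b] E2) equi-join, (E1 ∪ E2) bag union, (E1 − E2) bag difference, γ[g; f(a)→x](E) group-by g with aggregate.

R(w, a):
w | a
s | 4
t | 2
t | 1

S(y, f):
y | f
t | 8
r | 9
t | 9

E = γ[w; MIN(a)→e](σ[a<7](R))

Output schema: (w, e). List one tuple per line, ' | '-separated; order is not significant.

Per-node cardinality:
  R → 3
  σ[a<7](R) → 3
  γ[w; MIN(a)→e](σ[a<7](R)) → 2

== RESULT ==
w | e
s | 4
t | 1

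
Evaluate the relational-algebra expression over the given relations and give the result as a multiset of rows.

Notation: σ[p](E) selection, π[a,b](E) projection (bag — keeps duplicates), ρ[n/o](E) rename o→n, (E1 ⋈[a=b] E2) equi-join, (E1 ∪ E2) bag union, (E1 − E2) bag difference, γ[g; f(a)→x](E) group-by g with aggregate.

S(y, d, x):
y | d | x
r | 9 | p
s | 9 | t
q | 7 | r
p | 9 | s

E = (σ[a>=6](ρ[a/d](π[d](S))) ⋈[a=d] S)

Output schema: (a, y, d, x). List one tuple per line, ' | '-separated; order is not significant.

Subexpression sizes:
  S → 4
  π[d](S) → 4
  ρ[a/d](π[d](S)) → 4
  σ[a>=6](ρ[a/d](π[d](S))) → 4
  S → 4
  (σ[a>=6](ρ[a/d](π[d](S))) ⋈[a=d] S) → 10

== RESULT ==
a | y | d | x
7 | q | 7 | r
9 | p | 9 | s
9 | p | 9 | s
9 | p | 9 | s
9 | r | 9 | p
9 | r | 9 | p
9 | r | 9 | p
9 | s | 9 | t
9 | s | 9 | t
9 | s | 9 | t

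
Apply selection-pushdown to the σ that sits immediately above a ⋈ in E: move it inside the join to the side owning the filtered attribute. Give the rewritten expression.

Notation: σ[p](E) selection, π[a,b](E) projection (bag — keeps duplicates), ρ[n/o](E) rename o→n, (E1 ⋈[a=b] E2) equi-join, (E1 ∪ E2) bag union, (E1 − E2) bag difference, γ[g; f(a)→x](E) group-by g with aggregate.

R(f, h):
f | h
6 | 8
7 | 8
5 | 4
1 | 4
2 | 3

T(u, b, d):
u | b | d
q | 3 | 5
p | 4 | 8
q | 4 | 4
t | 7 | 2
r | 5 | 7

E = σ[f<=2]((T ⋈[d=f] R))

σ filters on f, owned by the right side.
E' = (T ⋈[d=f] σ[f<=2](R))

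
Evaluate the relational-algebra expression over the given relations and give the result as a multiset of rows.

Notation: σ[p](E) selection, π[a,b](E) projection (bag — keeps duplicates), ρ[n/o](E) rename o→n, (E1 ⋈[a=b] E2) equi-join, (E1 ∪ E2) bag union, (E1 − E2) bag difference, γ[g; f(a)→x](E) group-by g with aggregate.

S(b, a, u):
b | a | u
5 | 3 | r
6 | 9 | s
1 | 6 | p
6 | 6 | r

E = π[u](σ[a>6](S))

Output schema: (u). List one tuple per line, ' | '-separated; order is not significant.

Subexpression sizes:
  S → 4
  σ[a>6](S) → 1
  π[u](σ[a>6](S)) → 1

== RESULT ==
u
s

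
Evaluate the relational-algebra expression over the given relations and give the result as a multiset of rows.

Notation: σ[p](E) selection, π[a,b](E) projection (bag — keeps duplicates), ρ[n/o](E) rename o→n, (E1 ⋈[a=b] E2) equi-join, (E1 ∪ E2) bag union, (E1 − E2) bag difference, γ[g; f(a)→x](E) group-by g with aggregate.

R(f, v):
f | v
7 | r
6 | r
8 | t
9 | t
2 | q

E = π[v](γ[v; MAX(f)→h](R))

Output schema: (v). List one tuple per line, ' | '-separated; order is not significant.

Stepwise |·|:
  R → 5
  γ[v; MAX(f)→h](R) → 3
  π[v](γ[v; MAX(f)→h](R)) → 3

== RESULT ==
v
q
r
t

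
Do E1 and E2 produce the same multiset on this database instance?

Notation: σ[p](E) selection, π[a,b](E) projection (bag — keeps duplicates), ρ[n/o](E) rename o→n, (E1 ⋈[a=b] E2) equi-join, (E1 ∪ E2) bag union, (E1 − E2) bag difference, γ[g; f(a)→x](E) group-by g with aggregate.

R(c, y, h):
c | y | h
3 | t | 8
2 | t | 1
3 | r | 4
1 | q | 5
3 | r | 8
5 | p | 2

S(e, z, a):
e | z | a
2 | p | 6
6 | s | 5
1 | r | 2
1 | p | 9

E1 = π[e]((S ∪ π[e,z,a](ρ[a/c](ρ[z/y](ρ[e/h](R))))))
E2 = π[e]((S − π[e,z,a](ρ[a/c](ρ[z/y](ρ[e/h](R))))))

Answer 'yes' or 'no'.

E1 per-node cardinality:
  S → 4
  R → 6
  ρ[e/h](R) → 6
  ρ[z/y](ρ[e/h](R)) → 6
  ρ[a/c](ρ[z/y](ρ[e/h](R))) → 6
  π[e,z,a](ρ[a/c](ρ[z/y](ρ[e/h](R)))) → 6
  (S ∪ π[e,z,a](ρ[a/c](ρ[z/y](ρ[e/h](R))))) → 10
  π[e]((S ∪ π[e,z,a](ρ[a/c](ρ[z/y](ρ[e/h](R)))))) → 10
E2 per-node cardinality:
  S → 4
  R → 6
  ρ[e/h](R) → 6
  ρ[z/y](ρ[e/h](R)) → 6
  ρ[a/c](ρ[z/y](ρ[e/h](R))) → 6
  π[e,z,a](ρ[a/c](ρ[z/y](ρ[e/h](R)))) → 6
  (S − π[e,z,a](ρ[a/c](ρ[z/y](ρ[e/h](R))))) → 4
  π[e]((S − π[e,z,a](ρ[a/c](ρ[z/y](ρ[e/h](R)))))) → 4

E1 result:
e
1
1
1
2
2
4
5
6
8
8
E2 result:
e
1
1
2
6
Witness: (2,) appears 2× in E1 but 1× in E2.

no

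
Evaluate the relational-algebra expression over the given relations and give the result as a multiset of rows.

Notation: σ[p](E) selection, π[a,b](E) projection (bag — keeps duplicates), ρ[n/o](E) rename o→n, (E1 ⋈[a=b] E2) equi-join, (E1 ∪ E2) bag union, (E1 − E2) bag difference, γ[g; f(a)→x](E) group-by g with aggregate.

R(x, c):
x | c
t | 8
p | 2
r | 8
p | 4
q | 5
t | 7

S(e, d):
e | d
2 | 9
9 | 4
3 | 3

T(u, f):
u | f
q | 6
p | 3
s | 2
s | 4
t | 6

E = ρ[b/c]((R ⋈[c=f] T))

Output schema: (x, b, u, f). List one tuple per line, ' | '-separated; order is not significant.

Subexpression sizes:
  R → 6
  T → 5
  (R ⋈[c=f] T) → 2
  ρ[b/c]((R ⋈[c=f] T)) → 2

== RESULT ==
x | b | u | f
p | 2 | s | 2
p | 4 | s | 4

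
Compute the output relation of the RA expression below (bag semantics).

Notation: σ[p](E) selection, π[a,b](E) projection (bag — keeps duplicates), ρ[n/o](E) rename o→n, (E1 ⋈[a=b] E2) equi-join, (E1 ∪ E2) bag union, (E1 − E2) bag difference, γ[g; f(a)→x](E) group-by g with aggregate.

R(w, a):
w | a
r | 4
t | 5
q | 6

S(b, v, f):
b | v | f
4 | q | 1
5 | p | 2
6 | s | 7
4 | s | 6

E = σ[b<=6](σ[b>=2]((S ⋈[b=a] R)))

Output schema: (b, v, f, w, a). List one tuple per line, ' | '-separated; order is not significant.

Per-node cardinality:
  S → 4
  R → 3
  (S ⋈[b=a] R) → 4
  σ[b>=2]((S ⋈[b=a] R)) → 4
  σ[b<=6](σ[b>=2]((S ⋈[b=a] R))) → 4

== RESULT ==
b | v | f | w | a
4 | q | 1 | r | 4
4 | s | 6 | r | 4
5 | p | 2 | t | 5
6 | s | 7 | q | 6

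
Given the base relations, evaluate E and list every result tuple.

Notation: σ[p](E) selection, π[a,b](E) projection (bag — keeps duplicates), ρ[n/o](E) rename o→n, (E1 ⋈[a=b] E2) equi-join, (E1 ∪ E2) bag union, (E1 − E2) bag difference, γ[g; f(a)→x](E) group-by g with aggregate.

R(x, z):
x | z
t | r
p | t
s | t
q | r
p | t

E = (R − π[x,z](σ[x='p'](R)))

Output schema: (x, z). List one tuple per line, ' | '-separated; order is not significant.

Per-node cardinality:
  R → 5
  R → 5
  σ[x='p'](R) → 2
  π[x,z](σ[x='p'](R)) → 2
  (R − π[x,z](σ[x='p'](R))) → 3

== RESULT ==
x | z
q | r
s | t
t | r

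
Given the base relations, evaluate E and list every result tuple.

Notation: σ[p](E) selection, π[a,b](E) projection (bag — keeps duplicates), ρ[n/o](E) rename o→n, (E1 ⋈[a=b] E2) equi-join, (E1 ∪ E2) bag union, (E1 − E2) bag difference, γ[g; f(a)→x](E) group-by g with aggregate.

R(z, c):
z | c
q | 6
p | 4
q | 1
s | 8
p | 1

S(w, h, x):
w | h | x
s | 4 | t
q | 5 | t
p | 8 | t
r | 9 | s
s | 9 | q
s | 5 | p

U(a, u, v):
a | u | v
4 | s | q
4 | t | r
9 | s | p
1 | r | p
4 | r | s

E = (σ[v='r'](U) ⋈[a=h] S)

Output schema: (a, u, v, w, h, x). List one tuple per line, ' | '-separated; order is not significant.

Stepwise |·|:
  U → 5
  σ[v='r'](U) → 1
  S → 6
  (σ[v='r'](U) ⋈[a=h] S) → 1

== RESULT ==
a | u | v | w | h | x
4 | t | r | s | 4 | t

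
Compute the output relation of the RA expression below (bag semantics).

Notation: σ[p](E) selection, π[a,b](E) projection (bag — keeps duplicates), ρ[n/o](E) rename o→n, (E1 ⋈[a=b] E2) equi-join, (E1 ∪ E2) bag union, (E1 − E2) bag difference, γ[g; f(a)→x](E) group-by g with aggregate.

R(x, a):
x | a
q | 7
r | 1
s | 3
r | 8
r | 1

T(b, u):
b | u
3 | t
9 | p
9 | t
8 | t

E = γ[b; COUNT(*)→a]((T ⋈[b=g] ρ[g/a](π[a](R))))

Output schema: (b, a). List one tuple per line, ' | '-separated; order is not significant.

Stepwise |·|:
  T → 4
  R → 5
  π[a](R) → 5
  ρ[g/a](π[a](R)) → 5
  (T ⋈[b=g] ρ[g/a](π[a](R))) → 2
  γ[b; COUNT(*)→a]((T ⋈[b=g] ρ[g/a](π[a](R)))) → 2

== RESULT ==
b | a
3 | 1
8 | 1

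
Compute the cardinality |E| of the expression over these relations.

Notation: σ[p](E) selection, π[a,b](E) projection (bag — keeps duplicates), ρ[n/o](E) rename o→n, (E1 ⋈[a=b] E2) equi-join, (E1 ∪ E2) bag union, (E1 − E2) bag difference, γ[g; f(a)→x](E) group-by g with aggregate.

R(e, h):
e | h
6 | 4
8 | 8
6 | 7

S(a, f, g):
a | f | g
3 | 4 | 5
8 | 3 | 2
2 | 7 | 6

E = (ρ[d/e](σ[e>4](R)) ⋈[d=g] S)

Per-node cardinality:
  R → 3
  σ[e>4](R) → 3
  ρ[d/e](σ[e>4](R)) → 3
  S → 3
  (ρ[d/e](σ[e>4](R)) ⋈[d=g] S) → 2

|E| = 2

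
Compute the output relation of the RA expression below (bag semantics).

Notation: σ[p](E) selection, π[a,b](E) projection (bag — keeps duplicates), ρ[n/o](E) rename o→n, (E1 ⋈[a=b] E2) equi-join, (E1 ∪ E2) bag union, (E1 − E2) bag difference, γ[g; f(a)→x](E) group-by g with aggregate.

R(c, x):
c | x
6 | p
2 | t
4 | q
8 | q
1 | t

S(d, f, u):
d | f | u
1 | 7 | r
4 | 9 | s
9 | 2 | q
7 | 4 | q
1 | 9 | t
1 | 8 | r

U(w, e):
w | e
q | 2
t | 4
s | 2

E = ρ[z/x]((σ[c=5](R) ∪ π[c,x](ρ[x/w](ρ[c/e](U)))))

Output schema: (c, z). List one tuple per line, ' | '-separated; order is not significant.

Stepwise |·|:
  R → 5
  σ[c=5](R) → 0
  U → 3
  ρ[c/e](U) → 3
  ρ[x/w](ρ[c/e](U)) → 3
  π[c,x](ρ[x/w](ρ[c/e](U))) → 3
  (σ[c=5](R) ∪ π[c,x](ρ[x/w](ρ[c/e](U)))) → 3
  ρ[z/x]((σ[c=5](R) ∪ π[c,x](ρ[x/w](ρ[c/e](U))))) → 3

== RESULT ==
c | z
2 | q
2 | s
4 | t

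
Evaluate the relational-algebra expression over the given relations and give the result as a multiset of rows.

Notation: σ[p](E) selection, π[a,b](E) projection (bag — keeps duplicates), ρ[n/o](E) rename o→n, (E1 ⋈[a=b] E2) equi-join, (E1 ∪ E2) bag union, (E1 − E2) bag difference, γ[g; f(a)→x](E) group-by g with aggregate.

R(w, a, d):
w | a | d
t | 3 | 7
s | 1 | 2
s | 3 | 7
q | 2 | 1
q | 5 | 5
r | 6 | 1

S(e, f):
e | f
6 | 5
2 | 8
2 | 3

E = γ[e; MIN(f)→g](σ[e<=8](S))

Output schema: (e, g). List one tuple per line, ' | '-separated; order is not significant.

Subexpression sizes:
  S → 3
  σ[e<=8](S) → 3
  γ[e; MIN(f)→g](σ[e<=8](S)) → 2

== RESULT ==
e | g
2 | 3
6 | 5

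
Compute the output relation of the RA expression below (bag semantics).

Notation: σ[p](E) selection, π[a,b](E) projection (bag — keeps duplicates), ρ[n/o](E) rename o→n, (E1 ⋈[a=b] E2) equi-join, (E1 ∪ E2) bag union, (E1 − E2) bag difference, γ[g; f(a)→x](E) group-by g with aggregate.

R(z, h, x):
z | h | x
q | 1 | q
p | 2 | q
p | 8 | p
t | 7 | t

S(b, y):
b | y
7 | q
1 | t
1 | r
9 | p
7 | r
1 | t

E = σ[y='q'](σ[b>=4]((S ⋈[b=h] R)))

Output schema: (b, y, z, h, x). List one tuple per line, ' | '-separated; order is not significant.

Stepwise |·|:
  S → 6
  R → 4
  (S ⋈[b=h] R) → 5
  σ[b>=4]((S ⋈[b=h] R)) → 2
  σ[y='q'](σ[b>=4]((S ⋈[b=h] R))) → 1

== RESULT ==
b | y | z | h | x
7 | q | t | 7 | t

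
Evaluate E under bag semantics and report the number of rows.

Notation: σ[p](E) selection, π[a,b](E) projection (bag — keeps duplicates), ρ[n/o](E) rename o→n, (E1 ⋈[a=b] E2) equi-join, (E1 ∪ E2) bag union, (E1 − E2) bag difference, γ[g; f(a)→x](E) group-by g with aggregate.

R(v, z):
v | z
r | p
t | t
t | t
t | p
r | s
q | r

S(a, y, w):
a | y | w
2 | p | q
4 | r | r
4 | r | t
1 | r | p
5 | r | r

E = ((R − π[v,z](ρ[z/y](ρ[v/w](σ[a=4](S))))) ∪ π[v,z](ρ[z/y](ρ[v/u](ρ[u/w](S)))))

Per-node cardinality:
  R → 6
  S → 5
  σ[a=4](S) → 2
  ρ[v/w](σ[a=4](S)) → 2
  ρ[z/y](ρ[v/w](σ[a=4](S))) → 2
  π[v,z](ρ[z/y](ρ[v/w](σ[a=4](S)))) → 2
  (R − π[v,z](ρ[z/y](ρ[v/w](σ[a=4](S))))) → 6
  S → 5
  ρ[u/w](S) → 5
  ρ[v/u](ρ[u/w](S)) → 5
  ρ[z/y](ρ[v/u](ρ[u/w](S))) → 5
  π[v,z](ρ[z/y](ρ[v/u](ρ[u/w](S)))) → 5
  ((R − π[v,z](ρ[z/y](ρ[v/w](σ[a=4](S))))) ∪ π[v,z](ρ[z/y](ρ[v/u](ρ[u/w](S))))) → 11

|E| = 11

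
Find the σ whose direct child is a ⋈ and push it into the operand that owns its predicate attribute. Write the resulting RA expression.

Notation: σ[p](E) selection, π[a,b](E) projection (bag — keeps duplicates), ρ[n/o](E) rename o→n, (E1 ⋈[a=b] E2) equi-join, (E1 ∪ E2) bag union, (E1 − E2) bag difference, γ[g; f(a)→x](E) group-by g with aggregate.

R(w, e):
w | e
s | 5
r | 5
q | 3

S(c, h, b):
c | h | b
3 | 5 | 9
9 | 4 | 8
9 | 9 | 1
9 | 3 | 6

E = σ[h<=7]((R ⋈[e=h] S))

σ filters on h, owned by the right side.
E' = (R ⋈[e=h] σ[h<=7](S))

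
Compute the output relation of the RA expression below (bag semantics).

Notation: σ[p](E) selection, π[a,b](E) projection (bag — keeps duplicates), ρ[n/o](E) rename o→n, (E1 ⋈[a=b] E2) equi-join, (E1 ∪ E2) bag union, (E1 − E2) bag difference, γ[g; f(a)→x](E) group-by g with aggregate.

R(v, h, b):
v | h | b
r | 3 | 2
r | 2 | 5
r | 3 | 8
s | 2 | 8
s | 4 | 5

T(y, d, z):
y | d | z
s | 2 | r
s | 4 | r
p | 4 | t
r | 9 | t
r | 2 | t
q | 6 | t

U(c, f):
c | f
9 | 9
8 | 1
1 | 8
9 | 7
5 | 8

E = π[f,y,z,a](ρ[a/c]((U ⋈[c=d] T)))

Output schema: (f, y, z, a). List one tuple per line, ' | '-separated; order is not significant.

Subexpression sizes:
  U → 5
  T → 6
  (U ⋈[c=d] T) → 2
  ρ[a/c]((U ⋈[c=d] T)) → 2
  π[f,y,z,a](ρ[a/c]((U ⋈[c=d] T))) → 2

== RESULT ==
f | y | z | a
7 | r | t | 9
9 | r | t | 9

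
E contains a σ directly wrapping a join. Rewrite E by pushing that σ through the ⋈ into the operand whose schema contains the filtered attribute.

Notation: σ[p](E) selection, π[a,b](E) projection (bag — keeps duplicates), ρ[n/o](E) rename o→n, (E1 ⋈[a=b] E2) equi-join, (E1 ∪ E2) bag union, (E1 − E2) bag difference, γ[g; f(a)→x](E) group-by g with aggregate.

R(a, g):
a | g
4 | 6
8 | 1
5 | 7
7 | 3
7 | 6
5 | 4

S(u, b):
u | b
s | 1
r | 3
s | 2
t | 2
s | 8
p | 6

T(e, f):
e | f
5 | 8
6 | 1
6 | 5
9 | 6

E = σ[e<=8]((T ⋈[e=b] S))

σ filters on e, owned by the left side.
E' = (σ[e<=8](T) ⋈[e=b] S)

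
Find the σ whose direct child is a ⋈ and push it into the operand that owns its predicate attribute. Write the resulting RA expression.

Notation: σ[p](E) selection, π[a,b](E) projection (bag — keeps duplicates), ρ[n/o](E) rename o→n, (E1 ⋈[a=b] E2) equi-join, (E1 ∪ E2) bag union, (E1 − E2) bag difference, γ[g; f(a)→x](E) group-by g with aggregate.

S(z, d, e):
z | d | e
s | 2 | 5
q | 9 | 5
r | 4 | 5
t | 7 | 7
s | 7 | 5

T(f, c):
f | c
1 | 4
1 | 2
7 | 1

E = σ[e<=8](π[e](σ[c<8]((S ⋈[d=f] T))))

σ filters on c, owned by the right side.
E' = σ[e<=8](π[e]((S ⋈[d=f] σ[c<8](T))))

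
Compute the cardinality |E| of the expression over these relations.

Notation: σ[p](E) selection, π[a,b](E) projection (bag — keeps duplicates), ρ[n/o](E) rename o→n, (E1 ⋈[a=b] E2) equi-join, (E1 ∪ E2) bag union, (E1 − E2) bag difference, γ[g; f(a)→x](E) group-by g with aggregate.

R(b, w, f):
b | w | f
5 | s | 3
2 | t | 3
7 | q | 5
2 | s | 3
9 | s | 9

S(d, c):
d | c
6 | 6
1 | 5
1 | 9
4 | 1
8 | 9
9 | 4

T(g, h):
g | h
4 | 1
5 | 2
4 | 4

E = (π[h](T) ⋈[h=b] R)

Per-node cardinality:
  T → 3
  π[h](T) → 3
  R → 5
  (π[h](T) ⋈[h=b] R) → 2

|E| = 2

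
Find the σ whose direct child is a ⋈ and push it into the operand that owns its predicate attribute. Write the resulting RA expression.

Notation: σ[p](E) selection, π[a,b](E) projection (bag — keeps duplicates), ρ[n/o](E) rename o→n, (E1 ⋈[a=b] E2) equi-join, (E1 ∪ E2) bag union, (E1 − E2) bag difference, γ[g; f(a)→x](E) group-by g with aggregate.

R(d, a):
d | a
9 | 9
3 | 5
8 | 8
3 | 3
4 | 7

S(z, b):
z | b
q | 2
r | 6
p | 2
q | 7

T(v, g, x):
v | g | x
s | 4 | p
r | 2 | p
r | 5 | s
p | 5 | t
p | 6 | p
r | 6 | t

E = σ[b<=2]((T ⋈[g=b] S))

σ filters on b, owned by the right side.
E' = (T ⋈[g=b] σ[b<=2](S))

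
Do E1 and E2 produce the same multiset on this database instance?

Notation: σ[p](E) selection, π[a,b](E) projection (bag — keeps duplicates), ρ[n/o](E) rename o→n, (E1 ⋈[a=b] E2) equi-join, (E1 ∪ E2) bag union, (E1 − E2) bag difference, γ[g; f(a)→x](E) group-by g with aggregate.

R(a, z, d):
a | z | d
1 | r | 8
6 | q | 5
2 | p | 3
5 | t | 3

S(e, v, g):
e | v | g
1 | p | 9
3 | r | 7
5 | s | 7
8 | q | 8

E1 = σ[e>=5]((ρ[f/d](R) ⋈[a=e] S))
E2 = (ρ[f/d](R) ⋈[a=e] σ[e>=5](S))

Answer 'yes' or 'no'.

E1 stepwise |·|:
  R → 4
  ρ[f/d](R) → 4
  S → 4
  (ρ[f/d](R) ⋈[a=e] S) → 2
  σ[e>=5]((ρ[f/d](R) ⋈[a=e] S)) → 1
E2 stepwise |·|:
  R → 4
  ρ[f/d](R) → 4
  S → 4
  σ[e>=5](S) → 2
  (ρ[f/d](R) ⋈[a=e] σ[e>=5](S)) → 1

E1 and E2 produce the same multiset:
a | z | f | e | v | g
5 | t | 3 | 5 | s | 7

yes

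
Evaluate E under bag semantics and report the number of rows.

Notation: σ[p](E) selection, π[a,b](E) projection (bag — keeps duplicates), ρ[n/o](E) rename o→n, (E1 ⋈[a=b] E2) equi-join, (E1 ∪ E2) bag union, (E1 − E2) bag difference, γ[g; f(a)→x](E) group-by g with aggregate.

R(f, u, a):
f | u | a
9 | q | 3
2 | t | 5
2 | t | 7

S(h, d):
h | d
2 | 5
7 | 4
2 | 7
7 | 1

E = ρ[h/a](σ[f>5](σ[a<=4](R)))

Stepwise |·|:
  R → 3
  σ[a<=4](R) → 1
  σ[f>5](σ[a<=4](R)) → 1
  ρ[h/a](σ[f>5](σ[a<=4](R))) → 1

|E| = 1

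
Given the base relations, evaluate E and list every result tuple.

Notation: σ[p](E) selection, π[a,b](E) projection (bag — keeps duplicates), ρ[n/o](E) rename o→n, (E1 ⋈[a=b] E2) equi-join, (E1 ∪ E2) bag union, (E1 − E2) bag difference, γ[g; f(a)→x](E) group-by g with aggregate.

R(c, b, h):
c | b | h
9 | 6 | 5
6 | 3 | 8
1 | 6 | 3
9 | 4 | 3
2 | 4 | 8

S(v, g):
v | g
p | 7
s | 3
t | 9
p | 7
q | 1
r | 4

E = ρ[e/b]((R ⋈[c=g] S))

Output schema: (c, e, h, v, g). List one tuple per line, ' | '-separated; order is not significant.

Subexpression sizes:
  R → 5
  S → 6
  (R ⋈[c=g] S) → 3
  ρ[e/b]((R ⋈[c=g] S)) → 3

== RESULT ==
c | e | h | v | g
1 | 6 | 3 | q | 1
9 | 4 | 3 | t | 9
9 | 6 | 5 | t | 9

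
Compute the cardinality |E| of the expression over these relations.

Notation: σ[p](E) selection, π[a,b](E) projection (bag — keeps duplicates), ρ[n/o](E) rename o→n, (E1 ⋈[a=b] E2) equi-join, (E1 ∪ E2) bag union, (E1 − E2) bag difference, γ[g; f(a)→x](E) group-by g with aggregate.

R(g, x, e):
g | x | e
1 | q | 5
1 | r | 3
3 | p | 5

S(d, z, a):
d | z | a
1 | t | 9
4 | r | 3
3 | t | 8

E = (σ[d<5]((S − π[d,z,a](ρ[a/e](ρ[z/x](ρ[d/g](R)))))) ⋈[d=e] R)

Row counts bottom-up:
  S → 3
  R → 3
  ρ[d/g](R) → 3
  ρ[z/x](ρ[d/g](R)) → 3
  ρ[a/e](ρ[z/x](ρ[d/g](R))) → 3
  π[d,z,a](ρ[a/e](ρ[z/x](ρ[d/g](R)))) → 3
  (S − π[d,z,a](ρ[a/e](ρ[z/x](ρ[d/g](R))))) → 3
  σ[d<5]((S − π[d,z,a](ρ[a/e](ρ[z/x](ρ[d/g](R)))))) → 3
  R → 3
  (σ[d<5]((S − π[d,z,a](ρ[a/e](ρ[z/x](ρ[d/g](R)))))) ⋈[d=e] R) → 1

|E| = 1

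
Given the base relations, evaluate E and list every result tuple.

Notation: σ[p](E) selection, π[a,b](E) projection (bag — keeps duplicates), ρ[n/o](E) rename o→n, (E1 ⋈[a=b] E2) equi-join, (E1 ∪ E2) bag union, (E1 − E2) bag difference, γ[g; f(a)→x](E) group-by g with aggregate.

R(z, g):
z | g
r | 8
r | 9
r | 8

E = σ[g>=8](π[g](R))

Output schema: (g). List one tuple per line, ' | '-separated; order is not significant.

Stepwise |·|:
  R → 3
  π[g](R) → 3
  σ[g>=8](π[g](R)) → 3

== RESULT ==
g
8
8
9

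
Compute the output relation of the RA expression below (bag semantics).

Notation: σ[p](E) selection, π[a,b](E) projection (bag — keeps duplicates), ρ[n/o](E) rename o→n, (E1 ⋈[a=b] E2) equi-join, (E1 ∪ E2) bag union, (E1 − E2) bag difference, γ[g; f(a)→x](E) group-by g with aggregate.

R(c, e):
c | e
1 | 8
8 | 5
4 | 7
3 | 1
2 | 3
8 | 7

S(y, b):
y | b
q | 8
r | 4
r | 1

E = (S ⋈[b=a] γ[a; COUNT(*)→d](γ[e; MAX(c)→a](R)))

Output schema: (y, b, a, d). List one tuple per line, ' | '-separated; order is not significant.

Subexpression sizes:
  S → 3
  R → 6
  γ[e; MAX(c)→a](R) → 5
  γ[a; COUNT(*)→d](γ[e; MAX(c)→a](R)) → 4
  (S ⋈[b=a] γ[a; COUNT(*)→d](γ[e; MAX(c)→a](R))) → 2

== RESULT ==
y | b | a | d
q | 8 | 8 | 2
r | 1 | 1 | 1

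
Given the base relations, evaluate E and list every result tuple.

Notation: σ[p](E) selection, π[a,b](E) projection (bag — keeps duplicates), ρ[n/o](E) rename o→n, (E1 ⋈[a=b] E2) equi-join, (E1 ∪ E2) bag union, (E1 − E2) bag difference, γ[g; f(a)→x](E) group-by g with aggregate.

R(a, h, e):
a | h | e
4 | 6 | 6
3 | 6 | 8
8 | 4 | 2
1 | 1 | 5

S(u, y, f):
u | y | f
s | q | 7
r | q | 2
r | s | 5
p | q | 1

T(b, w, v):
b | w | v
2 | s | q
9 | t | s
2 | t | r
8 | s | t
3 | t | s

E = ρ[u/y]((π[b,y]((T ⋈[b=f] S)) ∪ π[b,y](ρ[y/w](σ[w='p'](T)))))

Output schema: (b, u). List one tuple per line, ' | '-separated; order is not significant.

Subexpression sizes:
  T → 5
  S → 4
  (T ⋈[b=f] S) → 2
  π[b,y]((T ⋈[b=f] S)) → 2
  T → 5
  σ[w='p'](T) → 0
  ρ[y/w](σ[w='p'](T)) → 0
  π[b,y](ρ[y/w](σ[w='p'](T))) → 0
  (π[b,y]((T ⋈[b=f] S)) ∪ π[b,y](ρ[y/w](σ[w='p'](T)))) → 2
  ρ[u/y]((π[b,y]((T ⋈[b=f] S)) ∪ π[b,y](ρ[y/w](σ[w='p'](T))))) → 2

== RESULT ==
b | u
2 | q
2 | q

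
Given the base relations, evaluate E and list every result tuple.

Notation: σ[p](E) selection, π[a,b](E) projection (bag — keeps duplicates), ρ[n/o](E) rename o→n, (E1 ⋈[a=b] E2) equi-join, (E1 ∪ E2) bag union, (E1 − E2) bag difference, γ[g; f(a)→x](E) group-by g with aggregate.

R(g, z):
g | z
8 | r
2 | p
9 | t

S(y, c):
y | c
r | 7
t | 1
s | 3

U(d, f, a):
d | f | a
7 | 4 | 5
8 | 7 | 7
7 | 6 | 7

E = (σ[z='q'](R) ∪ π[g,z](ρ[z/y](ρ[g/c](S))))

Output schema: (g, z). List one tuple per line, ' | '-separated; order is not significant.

Stepwise |·|:
  R → 3
  σ[z='q'](R) → 0
  S → 3
  ρ[g/c](S) → 3
  ρ[z/y](ρ[g/c](S)) → 3
  π[g,z](ρ[z/y](ρ[g/c](S))) → 3
  (σ[z='q'](R) ∪ π[g,z](ρ[z/y](ρ[g/c](S)))) → 3

== RESULT ==
g | z
1 | t
3 | s
7 | r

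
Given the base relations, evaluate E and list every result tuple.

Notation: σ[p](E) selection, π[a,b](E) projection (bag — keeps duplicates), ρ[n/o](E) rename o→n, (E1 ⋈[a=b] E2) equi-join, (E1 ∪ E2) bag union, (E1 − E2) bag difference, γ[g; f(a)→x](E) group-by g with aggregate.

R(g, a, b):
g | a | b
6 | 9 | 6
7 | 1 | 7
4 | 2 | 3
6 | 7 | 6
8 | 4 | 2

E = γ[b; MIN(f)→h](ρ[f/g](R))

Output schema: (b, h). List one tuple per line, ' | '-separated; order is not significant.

Subexpression sizes:
  R → 5
  ρ[f/g](R) → 5
  γ[b; MIN(f)→h](ρ[f/g](R)) → 4

== RESULT ==
b | h
2 | 8
3 | 4
6 | 6
7 | 7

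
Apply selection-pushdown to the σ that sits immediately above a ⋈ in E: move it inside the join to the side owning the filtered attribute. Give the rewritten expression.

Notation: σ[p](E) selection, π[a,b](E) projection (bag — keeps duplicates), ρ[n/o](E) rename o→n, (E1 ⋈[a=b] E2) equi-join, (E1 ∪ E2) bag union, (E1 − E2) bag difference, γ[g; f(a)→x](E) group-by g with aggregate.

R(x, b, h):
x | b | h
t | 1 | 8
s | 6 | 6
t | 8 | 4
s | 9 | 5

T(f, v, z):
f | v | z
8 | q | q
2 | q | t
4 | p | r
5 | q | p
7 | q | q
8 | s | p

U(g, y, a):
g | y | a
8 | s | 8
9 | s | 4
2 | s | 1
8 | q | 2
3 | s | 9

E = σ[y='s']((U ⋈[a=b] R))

σ filters on y, owned by the left side.
E' = (σ[y='s'](U) ⋈[a=b] R)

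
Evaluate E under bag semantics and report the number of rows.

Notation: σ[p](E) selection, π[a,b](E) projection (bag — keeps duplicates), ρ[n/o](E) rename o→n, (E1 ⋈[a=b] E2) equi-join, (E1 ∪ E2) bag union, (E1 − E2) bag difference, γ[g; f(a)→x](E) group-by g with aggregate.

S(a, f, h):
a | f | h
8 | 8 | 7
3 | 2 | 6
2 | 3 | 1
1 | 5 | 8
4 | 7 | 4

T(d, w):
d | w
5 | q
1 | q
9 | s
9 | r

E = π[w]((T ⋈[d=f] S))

Row counts bottom-up:
  T → 4
  S → 5
  (T ⋈[d=f] S) → 1
  π[w]((T ⋈[d=f] S)) → 1

|E| = 1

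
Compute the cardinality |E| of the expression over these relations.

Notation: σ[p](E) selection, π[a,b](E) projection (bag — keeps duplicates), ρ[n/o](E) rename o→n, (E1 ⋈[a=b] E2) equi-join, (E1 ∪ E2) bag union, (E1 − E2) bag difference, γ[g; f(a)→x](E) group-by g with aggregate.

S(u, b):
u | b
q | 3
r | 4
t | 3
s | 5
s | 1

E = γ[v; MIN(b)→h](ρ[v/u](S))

Row counts bottom-up:
  S → 5
  ρ[v/u](S) → 5
  γ[v; MIN(b)→h](ρ[v/u](S)) → 4

|E| = 4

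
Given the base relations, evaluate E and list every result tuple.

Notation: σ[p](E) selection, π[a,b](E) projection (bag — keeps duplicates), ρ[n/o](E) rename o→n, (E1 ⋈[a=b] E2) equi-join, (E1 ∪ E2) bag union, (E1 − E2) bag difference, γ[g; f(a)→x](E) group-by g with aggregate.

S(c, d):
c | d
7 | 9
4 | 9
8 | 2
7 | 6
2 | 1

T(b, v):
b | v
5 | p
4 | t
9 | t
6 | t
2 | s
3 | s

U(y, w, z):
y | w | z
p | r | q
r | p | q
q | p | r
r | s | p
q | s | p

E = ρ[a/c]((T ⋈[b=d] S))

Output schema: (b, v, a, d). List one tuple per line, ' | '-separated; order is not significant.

Row counts bottom-up:
  T → 6
  S → 5
  (T ⋈[b=d] S) → 4
  ρ[a/c]((T ⋈[b=d] S)) → 4

== RESULT ==
b | v | a | d
2 | s | 8 | 2
6 | t | 7 | 6
9 | t | 4 | 9
9 | t | 7 | 9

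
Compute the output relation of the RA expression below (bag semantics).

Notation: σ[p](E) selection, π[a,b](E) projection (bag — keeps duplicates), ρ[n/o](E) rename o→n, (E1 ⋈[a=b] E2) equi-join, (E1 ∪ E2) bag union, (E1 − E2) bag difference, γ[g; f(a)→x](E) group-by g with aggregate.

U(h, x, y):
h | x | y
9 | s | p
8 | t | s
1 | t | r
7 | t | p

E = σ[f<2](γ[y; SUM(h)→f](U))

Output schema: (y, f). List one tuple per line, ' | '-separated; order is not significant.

Subexpression sizes:
  U → 4
  γ[y; SUM(h)→f](U) → 3
  σ[f<2](γ[y; SUM(h)→f](U)) → 1

== RESULT ==
y | f
r | 1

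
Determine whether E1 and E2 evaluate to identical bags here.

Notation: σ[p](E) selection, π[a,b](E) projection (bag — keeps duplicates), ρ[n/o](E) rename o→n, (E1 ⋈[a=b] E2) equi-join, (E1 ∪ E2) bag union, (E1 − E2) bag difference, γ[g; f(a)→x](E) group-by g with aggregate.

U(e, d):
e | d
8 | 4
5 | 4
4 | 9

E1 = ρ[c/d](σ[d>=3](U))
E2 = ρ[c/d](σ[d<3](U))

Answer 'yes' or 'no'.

E1 stepwise |·|:
  U → 3
  σ[d>=3](U) → 3
  ρ[c/d](σ[d>=3](U)) → 3
E2 stepwise |·|:
  U → 3
  σ[d<3](U) → 0
  ρ[c/d](σ[d<3](U)) → 0

E1 result:
e | c
4 | 9
5 | 4
8 | 4
E2 result:
e | c
(0 rows)
Witness: (4, 9) appears 1× in E1 but 0× in E2.

no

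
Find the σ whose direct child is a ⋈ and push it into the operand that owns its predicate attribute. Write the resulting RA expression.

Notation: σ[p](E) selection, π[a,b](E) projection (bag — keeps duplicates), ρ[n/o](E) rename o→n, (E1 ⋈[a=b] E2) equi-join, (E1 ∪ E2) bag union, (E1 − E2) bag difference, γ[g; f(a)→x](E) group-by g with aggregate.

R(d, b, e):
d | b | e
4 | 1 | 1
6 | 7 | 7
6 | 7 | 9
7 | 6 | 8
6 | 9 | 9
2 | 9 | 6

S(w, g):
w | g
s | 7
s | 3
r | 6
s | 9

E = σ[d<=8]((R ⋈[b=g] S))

σ filters on d, owned by the left side.
E' = (σ[d<=8](R) ⋈[b=g] S)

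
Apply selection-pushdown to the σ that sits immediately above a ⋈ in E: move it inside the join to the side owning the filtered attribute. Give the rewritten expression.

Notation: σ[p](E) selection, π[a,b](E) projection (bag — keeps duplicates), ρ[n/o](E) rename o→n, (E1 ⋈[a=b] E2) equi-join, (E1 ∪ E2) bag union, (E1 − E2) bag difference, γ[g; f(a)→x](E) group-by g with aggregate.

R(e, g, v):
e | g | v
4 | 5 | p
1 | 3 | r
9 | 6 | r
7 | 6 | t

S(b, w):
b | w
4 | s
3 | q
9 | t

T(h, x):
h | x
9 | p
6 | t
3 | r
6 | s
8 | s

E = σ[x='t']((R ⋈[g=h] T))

σ filters on x, owned by the right side.
E' = (R ⋈[g=h] σ[x='t'](T))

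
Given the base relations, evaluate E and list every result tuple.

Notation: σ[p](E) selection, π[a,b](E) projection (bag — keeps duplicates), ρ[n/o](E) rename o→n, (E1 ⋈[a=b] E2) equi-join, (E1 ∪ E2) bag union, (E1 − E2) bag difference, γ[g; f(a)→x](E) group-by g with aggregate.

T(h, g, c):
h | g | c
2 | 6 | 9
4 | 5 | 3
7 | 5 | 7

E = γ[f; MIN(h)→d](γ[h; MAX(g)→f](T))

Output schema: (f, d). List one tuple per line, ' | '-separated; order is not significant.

Row counts bottom-up:
  T → 3
  γ[h; MAX(g)→f](T) → 3
  γ[f; MIN(h)→d](γ[h; MAX(g)→f](T)) → 2

== RESULT ==
f | d
5 | 4
6 | 2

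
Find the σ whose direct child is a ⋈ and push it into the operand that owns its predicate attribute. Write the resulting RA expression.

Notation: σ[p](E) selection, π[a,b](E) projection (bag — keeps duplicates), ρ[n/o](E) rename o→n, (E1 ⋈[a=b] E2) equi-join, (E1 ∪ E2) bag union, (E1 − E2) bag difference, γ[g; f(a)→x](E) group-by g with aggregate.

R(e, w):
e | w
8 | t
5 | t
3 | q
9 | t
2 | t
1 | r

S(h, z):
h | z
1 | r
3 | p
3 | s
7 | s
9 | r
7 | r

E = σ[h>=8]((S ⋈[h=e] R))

σ filters on h, owned by the left side.
E' = (σ[h>=8](S) ⋈[h=e] R)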